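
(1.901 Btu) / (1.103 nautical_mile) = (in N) 0.9818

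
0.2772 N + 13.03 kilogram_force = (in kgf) 13.06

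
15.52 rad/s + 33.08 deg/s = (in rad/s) 16.1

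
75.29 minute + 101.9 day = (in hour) 2447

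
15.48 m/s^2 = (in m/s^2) 15.48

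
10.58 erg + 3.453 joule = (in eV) 2.155e+19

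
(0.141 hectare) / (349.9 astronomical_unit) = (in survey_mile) 1.674e-14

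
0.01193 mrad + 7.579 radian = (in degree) 434.2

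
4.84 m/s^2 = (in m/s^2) 4.84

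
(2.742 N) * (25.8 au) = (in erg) 1.058e+20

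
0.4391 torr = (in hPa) 0.5854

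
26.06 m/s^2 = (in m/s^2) 26.06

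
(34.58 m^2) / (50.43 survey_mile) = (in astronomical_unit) 2.848e-15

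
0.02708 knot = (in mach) 4.091e-05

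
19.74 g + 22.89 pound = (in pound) 22.93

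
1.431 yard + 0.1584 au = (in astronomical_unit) 0.1584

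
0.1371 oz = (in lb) 0.008569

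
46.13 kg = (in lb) 101.7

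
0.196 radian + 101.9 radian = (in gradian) 6500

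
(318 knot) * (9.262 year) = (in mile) 2.969e+07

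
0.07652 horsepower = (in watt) 57.06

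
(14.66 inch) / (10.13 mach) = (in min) 1.799e-06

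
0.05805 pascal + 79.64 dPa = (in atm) 7.917e-05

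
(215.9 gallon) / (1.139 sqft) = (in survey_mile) 0.004799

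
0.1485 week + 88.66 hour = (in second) 4.09e+05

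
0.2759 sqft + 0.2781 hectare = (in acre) 0.6872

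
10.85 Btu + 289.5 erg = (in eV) 7.145e+22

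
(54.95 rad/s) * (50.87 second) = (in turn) 444.9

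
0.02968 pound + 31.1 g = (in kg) 0.04456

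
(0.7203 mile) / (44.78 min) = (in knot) 0.8387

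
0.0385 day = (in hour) 0.924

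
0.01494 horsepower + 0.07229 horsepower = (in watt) 65.05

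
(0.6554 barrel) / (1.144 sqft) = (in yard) 1.072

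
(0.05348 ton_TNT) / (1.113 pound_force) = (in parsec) 1.465e-09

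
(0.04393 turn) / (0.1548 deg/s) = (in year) 3.24e-06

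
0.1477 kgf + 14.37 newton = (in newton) 15.82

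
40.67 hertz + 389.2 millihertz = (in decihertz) 410.6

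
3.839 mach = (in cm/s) 1.307e+05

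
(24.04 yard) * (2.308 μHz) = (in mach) 1.49e-07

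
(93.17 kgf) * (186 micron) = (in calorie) 0.04062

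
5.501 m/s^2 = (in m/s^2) 5.501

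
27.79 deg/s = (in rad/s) 0.485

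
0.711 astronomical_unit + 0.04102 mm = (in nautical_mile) 5.743e+07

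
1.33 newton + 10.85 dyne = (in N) 1.33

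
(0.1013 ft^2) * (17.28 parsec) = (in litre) 5.018e+18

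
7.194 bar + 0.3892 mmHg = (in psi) 104.3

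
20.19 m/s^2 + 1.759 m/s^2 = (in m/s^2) 21.95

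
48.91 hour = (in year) 0.005583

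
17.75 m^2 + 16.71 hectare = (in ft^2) 1.799e+06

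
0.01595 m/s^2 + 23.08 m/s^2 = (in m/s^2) 23.1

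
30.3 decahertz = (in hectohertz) 3.03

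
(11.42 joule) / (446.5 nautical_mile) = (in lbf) 3.105e-06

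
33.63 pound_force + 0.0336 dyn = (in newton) 149.6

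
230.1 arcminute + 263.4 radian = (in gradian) 1.677e+04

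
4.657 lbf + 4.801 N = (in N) 25.52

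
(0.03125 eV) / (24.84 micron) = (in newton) 2.016e-16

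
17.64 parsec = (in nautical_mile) 2.939e+14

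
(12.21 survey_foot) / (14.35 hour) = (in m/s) 7.204e-05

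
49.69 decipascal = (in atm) 4.904e-05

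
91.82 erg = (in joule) 9.182e-06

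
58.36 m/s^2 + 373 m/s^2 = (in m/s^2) 431.4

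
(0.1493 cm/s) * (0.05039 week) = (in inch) 1791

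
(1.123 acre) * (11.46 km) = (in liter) 5.208e+10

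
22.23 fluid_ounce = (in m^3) 0.0006574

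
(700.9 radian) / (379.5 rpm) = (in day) 0.0002041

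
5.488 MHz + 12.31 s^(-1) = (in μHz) 5.488e+12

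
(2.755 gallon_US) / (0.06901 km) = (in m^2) 0.0001511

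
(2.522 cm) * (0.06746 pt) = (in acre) 1.483e-10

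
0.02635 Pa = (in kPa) 2.635e-05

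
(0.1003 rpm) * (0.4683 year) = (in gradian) 9.875e+06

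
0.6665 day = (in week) 0.09521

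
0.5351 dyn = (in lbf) 1.203e-06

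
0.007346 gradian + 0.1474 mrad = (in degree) 0.01506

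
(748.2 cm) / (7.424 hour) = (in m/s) 0.0002799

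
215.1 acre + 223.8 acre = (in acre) 438.9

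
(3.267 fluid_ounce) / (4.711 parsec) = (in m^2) 6.646e-22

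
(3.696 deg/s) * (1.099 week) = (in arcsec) 8.844e+09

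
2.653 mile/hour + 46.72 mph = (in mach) 0.06482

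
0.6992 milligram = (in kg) 6.992e-07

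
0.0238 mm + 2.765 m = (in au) 1.848e-11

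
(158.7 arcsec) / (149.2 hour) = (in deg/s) 8.207e-08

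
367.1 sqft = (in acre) 0.008427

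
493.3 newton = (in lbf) 110.9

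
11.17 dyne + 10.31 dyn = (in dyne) 21.48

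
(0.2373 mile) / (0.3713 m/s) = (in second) 1029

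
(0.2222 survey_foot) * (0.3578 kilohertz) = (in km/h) 87.24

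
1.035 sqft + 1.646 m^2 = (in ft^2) 18.75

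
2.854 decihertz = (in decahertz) 0.02854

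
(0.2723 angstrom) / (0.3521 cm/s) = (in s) 7.734e-09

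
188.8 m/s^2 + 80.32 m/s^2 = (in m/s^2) 269.1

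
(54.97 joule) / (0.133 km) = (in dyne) 4.133e+04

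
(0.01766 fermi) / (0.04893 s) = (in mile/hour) 8.074e-16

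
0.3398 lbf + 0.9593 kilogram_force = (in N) 10.92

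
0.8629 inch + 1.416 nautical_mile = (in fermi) 2.622e+18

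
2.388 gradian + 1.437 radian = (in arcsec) 3.041e+05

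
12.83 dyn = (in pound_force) 2.884e-05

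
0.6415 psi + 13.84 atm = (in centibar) 1407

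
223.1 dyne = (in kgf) 0.0002275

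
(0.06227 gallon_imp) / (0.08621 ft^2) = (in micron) 3.535e+04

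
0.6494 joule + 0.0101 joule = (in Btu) 0.0006251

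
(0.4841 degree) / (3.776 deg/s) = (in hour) 3.561e-05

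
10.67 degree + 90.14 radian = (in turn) 14.38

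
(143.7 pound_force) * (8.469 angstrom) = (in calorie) 1.294e-07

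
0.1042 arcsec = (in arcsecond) 0.1042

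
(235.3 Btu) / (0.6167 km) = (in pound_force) 90.5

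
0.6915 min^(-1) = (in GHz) 1.153e-11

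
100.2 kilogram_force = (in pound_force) 220.9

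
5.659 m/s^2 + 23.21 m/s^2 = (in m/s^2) 28.87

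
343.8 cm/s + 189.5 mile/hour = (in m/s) 88.15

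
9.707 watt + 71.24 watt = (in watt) 80.95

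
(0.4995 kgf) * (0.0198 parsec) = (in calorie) 7.153e+14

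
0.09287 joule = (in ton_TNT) 2.22e-11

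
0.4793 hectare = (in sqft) 5.159e+04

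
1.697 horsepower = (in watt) 1265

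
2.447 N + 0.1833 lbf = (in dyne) 3.262e+05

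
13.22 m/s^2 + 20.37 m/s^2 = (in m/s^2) 33.59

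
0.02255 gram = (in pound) 4.971e-05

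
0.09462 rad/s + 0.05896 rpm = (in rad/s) 0.1008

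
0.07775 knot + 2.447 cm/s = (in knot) 0.1253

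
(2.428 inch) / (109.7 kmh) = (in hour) 5.622e-07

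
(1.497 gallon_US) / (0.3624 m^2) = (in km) 1.564e-05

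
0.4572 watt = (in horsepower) 0.0006131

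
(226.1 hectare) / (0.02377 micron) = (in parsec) 0.003083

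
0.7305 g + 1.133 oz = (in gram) 32.85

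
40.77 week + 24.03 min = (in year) 0.7819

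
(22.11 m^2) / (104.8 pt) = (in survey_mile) 0.3716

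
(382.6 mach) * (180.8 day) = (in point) 5.769e+15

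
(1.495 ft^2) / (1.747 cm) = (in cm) 795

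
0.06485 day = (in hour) 1.556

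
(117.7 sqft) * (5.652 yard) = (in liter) 5.651e+04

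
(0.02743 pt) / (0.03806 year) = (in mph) 1.803e-11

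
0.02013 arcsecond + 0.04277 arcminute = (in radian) 1.254e-05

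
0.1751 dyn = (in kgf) 1.786e-07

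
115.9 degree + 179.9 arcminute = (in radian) 2.075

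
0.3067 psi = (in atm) 0.02087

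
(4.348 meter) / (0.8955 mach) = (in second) 0.01426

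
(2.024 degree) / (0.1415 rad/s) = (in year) 7.916e-09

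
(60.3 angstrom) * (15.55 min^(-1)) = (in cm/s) 1.563e-07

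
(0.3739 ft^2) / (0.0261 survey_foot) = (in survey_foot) 14.33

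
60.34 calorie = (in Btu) 0.2393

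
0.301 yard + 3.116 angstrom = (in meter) 0.2752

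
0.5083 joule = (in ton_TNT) 1.215e-10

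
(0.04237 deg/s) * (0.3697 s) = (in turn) 4.351e-05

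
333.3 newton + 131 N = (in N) 464.3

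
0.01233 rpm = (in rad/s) 0.001291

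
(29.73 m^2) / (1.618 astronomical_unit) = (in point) 3.482e-07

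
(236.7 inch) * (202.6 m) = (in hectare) 0.1218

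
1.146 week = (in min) 1.155e+04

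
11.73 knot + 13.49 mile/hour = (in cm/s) 1207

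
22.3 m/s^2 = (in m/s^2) 22.3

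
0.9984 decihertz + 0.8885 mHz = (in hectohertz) 0.001007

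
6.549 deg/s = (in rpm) 1.092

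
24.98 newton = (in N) 24.98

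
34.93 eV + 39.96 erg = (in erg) 39.96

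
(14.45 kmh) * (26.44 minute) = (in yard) 6964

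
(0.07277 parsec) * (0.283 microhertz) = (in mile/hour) 1.421e+09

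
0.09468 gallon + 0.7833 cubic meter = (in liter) 783.7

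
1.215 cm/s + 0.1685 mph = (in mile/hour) 0.1957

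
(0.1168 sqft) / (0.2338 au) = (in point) 8.794e-10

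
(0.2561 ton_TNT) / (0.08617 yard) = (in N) 1.36e+10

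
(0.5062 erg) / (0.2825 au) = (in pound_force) 2.693e-19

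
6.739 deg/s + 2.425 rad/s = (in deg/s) 145.7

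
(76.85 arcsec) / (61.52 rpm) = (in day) 6.694e-10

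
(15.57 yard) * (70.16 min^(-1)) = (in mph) 37.24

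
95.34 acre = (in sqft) 4.153e+06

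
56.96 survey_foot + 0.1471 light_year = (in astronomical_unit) 9303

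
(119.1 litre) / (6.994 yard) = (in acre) 4.602e-06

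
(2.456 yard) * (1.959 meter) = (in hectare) 0.0004399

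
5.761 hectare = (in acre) 14.24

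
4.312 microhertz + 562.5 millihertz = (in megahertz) 5.625e-07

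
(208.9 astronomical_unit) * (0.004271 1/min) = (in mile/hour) 4.976e+09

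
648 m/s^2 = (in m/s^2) 648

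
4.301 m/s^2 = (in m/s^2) 4.301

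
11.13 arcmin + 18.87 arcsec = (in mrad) 3.329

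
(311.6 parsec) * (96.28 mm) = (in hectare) 9.257e+13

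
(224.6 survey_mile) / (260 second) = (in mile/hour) 3110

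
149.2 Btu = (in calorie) 3.762e+04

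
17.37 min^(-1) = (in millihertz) 289.5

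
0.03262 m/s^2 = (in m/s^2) 0.03262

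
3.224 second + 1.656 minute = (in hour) 0.0285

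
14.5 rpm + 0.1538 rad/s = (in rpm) 15.97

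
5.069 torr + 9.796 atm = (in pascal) 9.933e+05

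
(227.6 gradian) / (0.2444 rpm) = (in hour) 0.0388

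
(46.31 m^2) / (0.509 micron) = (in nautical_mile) 4.913e+04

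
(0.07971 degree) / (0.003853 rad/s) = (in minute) 0.006018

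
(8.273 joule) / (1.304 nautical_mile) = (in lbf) 0.0007701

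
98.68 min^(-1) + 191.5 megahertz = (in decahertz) 1.915e+07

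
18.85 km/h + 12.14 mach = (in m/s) 4139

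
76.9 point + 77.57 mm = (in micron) 1.047e+05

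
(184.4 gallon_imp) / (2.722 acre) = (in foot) 0.0002497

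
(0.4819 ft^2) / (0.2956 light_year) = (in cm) 1.601e-15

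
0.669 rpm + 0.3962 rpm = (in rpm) 1.065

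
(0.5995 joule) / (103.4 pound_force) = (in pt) 3.695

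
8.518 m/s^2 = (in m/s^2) 8.518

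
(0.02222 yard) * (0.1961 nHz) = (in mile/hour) 8.913e-12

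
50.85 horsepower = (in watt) 3.792e+04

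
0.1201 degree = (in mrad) 2.096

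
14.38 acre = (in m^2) 5.819e+04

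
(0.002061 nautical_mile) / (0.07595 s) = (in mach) 0.1476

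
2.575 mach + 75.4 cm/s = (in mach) 2.577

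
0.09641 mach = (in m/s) 32.83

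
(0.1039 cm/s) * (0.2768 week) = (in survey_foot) 570.7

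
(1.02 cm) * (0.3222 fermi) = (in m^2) 3.286e-18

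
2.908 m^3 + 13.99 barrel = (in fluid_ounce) 1.735e+05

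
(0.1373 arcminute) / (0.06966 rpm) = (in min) 9.125e-05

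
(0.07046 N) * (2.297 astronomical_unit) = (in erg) 2.421e+17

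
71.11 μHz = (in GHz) 7.111e-14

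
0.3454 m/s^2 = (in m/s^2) 0.3454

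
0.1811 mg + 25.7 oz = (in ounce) 25.7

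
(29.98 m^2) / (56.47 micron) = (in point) 1.505e+09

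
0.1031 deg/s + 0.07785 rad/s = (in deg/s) 4.564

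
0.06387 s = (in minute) 0.001064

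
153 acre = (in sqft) 6.665e+06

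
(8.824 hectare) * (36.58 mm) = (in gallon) 8.527e+05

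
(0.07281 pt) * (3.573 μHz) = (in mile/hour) 2.053e-10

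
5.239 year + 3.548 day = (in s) 1.655e+08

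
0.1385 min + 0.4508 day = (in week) 0.06441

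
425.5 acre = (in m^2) 1.722e+06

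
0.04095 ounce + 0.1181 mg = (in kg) 0.001161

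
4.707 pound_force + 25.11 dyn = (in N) 20.94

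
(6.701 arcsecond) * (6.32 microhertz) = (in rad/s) 2.053e-10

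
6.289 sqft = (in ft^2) 6.289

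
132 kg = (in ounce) 4656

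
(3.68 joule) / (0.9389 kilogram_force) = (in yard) 0.4371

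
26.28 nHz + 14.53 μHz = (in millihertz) 0.01456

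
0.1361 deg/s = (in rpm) 0.02268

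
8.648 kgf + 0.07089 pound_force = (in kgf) 8.68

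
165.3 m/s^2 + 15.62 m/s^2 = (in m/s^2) 180.9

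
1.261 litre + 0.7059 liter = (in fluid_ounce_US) 66.51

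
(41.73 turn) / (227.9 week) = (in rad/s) 1.902e-06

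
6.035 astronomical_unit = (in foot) 2.962e+12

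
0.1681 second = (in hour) 4.669e-05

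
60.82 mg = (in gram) 0.06082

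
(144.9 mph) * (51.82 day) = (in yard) 3.172e+08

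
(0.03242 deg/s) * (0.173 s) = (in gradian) 0.006232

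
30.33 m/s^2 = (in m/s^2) 30.33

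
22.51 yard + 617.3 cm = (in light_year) 2.828e-15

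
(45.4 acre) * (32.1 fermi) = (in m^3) 5.898e-09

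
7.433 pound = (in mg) 3.372e+06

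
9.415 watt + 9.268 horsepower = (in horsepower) 9.281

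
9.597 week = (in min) 9.674e+04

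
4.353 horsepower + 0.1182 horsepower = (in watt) 3334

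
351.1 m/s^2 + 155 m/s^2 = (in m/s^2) 506.1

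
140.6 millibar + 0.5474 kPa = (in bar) 0.1461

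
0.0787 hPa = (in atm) 7.767e-05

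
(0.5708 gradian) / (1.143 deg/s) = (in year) 1.425e-08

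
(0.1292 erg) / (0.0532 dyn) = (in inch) 0.9561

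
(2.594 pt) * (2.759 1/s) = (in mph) 0.005648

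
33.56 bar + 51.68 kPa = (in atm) 33.63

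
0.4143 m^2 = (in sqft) 4.459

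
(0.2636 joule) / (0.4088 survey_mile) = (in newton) 0.0004007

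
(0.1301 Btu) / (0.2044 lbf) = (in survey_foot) 495.3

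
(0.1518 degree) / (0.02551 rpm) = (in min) 0.01653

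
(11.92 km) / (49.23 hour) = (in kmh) 0.2421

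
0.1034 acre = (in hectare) 0.04184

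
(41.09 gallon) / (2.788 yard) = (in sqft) 0.6567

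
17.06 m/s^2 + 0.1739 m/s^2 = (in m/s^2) 17.23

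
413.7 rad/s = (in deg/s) 2.37e+04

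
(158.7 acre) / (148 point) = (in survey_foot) 4.036e+07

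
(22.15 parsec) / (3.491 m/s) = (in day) 2.266e+12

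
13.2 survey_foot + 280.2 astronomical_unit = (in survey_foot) 1.375e+14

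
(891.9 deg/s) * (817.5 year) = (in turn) 6.387e+10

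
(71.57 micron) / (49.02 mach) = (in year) 1.36e-16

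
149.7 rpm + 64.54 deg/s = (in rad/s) 16.8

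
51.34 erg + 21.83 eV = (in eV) 3.204e+13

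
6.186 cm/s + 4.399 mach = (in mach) 4.399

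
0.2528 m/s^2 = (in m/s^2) 0.2528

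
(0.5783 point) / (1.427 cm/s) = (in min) 0.0002383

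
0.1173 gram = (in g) 0.1173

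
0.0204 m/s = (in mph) 0.04563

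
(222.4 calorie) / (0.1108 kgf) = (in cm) 8.564e+04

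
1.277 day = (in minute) 1839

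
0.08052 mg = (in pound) 1.775e-07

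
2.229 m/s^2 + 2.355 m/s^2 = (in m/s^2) 4.584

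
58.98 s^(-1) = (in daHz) 5.898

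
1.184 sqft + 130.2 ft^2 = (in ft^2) 131.4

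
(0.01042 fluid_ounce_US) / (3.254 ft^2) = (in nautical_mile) 5.504e-10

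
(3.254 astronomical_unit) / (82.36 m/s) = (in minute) 9.851e+07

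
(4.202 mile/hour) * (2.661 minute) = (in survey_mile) 0.1864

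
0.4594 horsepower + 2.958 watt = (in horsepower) 0.4634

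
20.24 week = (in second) 1.224e+07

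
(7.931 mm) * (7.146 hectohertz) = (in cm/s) 566.7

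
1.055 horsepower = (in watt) 786.7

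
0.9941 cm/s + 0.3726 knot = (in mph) 0.451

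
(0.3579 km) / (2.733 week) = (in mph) 0.0004844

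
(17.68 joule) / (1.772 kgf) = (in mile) 0.0006322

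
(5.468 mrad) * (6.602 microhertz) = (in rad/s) 3.61e-08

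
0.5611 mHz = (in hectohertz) 5.611e-06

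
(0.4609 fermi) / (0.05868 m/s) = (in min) 1.309e-16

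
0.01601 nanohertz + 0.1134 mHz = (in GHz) 1.134e-13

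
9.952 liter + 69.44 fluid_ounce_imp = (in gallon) 3.15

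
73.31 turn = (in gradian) 2.932e+04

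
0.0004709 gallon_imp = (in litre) 0.002141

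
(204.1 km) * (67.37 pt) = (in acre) 1.199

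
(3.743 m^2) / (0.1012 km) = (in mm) 36.99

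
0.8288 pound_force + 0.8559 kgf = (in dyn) 1.208e+06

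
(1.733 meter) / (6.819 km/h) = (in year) 2.901e-08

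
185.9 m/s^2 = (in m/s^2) 185.9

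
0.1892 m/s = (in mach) 0.0005557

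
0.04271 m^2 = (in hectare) 4.271e-06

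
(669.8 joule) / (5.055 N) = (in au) 8.857e-10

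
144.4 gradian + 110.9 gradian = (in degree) 229.8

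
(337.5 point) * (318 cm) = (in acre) 9.356e-05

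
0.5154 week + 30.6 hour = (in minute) 7031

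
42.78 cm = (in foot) 1.404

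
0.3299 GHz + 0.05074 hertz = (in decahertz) 3.299e+07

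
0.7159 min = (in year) 1.362e-06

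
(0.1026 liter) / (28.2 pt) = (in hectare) 1.031e-06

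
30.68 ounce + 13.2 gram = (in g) 883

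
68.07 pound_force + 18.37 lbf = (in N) 384.5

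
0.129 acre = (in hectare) 0.0522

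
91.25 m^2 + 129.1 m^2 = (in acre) 0.05445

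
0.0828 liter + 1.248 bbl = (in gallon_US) 52.44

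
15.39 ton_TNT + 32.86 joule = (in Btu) 6.103e+07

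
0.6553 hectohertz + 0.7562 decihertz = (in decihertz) 656.1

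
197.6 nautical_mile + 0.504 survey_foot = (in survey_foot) 1.201e+06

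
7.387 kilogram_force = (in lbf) 16.29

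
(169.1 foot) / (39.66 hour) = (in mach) 1.06e-06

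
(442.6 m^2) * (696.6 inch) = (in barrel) 4.926e+04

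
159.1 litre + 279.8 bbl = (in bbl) 280.8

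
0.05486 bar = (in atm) 0.05414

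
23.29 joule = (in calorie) 5.566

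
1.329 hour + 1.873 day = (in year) 0.005283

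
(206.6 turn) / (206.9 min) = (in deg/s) 5.991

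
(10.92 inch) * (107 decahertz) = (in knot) 576.9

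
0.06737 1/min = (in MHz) 1.123e-09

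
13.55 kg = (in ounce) 478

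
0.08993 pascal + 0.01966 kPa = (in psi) 0.002864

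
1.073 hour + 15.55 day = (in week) 2.228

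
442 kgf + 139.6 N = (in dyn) 4.474e+08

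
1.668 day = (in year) 0.00457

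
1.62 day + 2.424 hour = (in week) 0.2459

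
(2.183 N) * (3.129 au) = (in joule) 1.022e+12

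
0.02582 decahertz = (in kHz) 0.0002582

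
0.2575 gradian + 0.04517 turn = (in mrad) 287.9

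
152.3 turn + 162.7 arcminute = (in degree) 5.483e+04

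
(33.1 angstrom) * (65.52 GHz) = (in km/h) 780.7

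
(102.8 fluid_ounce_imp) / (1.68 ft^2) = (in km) 1.871e-05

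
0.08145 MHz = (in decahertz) 8145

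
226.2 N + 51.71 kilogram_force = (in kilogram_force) 74.78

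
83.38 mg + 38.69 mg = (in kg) 0.0001221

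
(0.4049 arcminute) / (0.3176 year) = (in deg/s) 6.738e-10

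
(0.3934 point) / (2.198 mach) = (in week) 3.066e-13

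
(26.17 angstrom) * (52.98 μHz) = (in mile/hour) 3.101e-13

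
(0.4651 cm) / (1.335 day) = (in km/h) 1.452e-07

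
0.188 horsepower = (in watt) 140.2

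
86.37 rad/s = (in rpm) 824.8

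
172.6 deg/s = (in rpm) 28.77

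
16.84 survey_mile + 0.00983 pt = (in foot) 8.892e+04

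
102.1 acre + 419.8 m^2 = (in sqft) 4.452e+06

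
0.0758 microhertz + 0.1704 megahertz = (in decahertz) 1.704e+04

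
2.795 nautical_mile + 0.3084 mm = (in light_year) 5.471e-13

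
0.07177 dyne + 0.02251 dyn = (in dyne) 0.09428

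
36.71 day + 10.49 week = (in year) 0.3018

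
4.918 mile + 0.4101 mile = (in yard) 9377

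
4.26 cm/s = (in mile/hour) 0.09529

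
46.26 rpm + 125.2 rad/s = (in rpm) 1242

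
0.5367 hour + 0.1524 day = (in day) 0.1748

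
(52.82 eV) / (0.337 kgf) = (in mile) 1.591e-21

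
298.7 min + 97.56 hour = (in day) 4.272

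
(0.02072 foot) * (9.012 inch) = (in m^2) 0.001446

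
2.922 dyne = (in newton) 2.922e-05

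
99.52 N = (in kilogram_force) 10.15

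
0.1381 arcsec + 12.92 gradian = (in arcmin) 697.7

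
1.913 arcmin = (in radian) 0.0005565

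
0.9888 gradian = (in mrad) 15.53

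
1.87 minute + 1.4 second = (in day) 0.001315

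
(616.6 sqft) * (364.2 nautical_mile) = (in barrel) 2.43e+08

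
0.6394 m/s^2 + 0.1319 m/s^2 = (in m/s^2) 0.7713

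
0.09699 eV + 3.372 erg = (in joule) 3.372e-07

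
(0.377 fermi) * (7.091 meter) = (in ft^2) 2.878e-14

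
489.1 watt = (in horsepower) 0.6559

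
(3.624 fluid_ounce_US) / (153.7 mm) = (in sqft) 0.007506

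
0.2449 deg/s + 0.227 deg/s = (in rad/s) 0.008236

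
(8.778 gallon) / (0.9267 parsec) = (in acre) 2.871e-22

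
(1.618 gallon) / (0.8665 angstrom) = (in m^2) 7.068e+07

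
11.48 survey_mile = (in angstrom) 1.848e+14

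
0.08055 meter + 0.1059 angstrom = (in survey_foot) 0.2643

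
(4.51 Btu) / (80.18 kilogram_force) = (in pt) 1.715e+04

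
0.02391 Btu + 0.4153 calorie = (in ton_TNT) 6.445e-09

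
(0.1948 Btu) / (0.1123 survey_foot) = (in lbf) 1350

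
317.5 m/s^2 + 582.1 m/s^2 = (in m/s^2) 899.6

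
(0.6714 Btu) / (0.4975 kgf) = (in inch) 5716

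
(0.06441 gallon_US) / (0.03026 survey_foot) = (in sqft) 0.2845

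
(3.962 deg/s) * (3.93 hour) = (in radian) 978.3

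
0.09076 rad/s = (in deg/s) 5.2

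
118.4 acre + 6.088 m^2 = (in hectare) 47.92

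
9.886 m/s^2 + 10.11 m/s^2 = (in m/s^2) 20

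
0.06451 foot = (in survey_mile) 1.222e-05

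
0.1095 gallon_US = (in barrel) 0.002607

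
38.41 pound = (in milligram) 1.742e+07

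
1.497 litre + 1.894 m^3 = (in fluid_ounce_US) 6.409e+04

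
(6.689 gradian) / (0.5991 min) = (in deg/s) 0.1675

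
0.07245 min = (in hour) 0.001208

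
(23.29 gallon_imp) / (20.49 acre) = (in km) 1.277e-09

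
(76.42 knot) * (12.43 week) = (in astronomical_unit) 0.001976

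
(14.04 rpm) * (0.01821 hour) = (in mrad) 9.638e+04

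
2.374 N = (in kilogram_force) 0.2421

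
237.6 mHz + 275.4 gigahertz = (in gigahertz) 275.4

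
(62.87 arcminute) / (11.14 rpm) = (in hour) 4.355e-06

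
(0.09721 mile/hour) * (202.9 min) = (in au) 3.536e-09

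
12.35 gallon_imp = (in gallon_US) 14.83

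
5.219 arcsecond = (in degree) 0.00145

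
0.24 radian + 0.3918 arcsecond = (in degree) 13.75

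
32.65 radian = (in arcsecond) 6.735e+06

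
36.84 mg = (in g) 0.03684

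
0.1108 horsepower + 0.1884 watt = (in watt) 82.81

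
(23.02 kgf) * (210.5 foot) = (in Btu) 13.73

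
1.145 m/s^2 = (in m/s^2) 1.145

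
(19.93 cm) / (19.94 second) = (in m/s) 0.009995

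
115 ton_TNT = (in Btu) 4.561e+08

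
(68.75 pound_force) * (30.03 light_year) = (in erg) 8.688e+26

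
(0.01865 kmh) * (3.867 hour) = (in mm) 7.212e+04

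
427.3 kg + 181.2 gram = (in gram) 4.275e+05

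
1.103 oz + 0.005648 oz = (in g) 31.43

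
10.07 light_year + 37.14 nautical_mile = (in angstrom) 9.527e+26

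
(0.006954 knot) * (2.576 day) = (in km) 0.7962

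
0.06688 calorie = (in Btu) 0.0002652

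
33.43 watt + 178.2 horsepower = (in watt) 1.329e+05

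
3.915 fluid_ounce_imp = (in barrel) 0.0006997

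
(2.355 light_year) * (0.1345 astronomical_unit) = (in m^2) 4.483e+26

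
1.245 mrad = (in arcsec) 256.8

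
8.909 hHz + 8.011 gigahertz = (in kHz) 8.011e+06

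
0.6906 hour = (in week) 0.004111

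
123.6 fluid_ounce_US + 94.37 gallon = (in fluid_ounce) 1.22e+04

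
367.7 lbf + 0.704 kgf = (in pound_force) 369.3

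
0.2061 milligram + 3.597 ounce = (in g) 102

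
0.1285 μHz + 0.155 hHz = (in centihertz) 1550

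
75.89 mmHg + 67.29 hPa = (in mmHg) 126.4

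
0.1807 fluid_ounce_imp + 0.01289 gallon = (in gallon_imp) 0.01186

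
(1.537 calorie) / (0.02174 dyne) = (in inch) 1.165e+09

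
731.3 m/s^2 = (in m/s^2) 731.3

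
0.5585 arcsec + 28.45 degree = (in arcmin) 1707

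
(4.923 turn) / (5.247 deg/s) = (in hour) 0.09383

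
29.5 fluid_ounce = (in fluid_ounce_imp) 30.7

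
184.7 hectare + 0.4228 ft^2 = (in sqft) 1.988e+07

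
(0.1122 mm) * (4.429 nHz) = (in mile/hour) 1.112e-12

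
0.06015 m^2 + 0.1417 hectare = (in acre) 0.3502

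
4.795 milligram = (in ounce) 0.0001691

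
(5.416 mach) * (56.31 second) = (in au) 6.942e-07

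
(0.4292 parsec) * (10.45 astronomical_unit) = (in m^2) 2.07e+28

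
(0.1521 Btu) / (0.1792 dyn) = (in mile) 5.564e+04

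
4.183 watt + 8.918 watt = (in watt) 13.1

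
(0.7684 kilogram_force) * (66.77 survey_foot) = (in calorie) 36.65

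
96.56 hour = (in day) 4.023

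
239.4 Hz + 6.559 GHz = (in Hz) 6.559e+09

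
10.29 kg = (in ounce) 363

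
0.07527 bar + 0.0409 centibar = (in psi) 1.098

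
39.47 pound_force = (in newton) 175.6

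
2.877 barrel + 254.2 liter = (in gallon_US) 188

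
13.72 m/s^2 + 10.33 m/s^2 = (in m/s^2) 24.05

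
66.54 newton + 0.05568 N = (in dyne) 6.66e+06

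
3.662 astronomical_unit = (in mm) 5.478e+14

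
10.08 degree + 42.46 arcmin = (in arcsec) 3.884e+04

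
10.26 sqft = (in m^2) 0.9532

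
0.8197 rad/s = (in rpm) 7.828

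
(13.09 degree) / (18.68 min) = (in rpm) 0.001947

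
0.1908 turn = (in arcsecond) 2.473e+05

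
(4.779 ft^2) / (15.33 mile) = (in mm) 0.018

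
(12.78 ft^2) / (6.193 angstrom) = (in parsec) 6.213e-08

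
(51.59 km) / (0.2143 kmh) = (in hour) 240.7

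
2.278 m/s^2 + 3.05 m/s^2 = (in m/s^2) 5.328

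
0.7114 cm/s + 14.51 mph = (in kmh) 23.38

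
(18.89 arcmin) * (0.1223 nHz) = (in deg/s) 3.85e-11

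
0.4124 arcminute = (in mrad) 0.12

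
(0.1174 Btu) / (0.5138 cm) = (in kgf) 2458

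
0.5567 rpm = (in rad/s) 0.0583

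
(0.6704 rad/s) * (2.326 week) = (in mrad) 9.431e+08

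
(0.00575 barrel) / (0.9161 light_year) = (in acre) 2.606e-23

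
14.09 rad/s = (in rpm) 134.5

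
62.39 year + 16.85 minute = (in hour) 5.465e+05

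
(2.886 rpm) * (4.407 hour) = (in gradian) 3.052e+05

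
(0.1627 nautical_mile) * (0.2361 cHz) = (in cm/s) 71.14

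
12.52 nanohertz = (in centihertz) 1.252e-06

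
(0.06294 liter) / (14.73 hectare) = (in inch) 1.682e-08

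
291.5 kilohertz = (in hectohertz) 2915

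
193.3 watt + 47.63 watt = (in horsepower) 0.3231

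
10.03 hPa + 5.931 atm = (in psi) 87.31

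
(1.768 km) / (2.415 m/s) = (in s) 732.1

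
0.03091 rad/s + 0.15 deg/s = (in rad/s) 0.03353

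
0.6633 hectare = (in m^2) 6633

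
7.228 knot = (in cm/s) 371.8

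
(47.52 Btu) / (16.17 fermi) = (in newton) 3.101e+18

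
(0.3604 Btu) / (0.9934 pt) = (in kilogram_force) 1.106e+05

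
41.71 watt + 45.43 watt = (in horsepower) 0.1169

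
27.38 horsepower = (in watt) 2.042e+04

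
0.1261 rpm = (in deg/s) 0.7566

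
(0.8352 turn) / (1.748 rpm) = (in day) 0.0003318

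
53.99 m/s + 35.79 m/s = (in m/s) 89.78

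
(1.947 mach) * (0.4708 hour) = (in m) 1.124e+06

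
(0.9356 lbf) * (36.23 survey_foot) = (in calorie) 10.98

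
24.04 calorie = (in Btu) 0.09533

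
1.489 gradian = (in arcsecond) 4824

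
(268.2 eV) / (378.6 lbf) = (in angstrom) 2.552e-10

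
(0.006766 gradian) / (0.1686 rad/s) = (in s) 0.0006304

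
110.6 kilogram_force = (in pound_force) 243.8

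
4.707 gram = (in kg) 0.004707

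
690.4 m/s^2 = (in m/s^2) 690.4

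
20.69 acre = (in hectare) 8.373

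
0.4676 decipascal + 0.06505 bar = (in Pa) 6505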